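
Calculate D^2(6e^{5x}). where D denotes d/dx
150 e^{5 x}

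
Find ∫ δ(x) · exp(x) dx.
1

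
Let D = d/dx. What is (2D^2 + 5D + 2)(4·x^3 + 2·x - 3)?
8 x^{3} + 60 x^{2} + 52 x + 4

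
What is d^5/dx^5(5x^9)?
75600 x^{4}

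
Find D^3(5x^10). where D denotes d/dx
3600 x^{7}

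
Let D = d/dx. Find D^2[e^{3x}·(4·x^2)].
\left(36 x^{2} + 48 x + 8\right) e^{3 x}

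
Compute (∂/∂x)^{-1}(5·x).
\frac{5 x^{2}}{2}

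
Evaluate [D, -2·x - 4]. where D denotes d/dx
-2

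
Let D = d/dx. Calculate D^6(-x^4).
0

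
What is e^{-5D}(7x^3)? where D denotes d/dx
7 x^{3} - 105 x^{2} + 525 x - 875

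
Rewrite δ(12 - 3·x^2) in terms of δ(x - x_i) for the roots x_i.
\frac{\delta(x - 2) + \delta(x + 2)}{12}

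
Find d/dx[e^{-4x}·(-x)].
\left(4 x - 1\right) e^{- 4 x}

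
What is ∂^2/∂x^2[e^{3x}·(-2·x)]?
\left(- 18 x - 12\right) e^{3 x}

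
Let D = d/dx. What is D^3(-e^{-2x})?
8 e^{- 2 x}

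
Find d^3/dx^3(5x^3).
30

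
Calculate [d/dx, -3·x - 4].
-3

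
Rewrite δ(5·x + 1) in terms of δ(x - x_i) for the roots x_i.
\frac{\delta(x + 1/5)}{5}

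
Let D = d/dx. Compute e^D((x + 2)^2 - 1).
x^{2} + 6 x + 8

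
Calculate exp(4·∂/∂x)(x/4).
\frac{x}{4} + 1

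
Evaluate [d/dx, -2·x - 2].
-2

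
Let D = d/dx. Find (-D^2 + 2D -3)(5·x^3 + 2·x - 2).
- 15 x^{3} + 30 x^{2} - 36 x + 10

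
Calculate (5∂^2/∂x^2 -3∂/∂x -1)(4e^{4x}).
268 e^{4 x}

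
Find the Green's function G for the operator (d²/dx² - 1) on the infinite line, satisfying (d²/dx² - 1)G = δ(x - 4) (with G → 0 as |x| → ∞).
-\frac{e^{-|x - 4|}}{2}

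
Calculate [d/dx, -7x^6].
- 42 x^{5}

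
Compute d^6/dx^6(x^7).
5040 x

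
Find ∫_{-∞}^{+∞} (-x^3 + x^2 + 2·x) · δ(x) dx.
0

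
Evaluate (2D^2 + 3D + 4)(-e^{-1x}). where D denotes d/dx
- 3 e^{- x}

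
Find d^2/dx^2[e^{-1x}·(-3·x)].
3 \left(2 - x\right) e^{- x}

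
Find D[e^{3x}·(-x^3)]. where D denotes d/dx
3 x^{2} \left(- x - 1\right) e^{3 x}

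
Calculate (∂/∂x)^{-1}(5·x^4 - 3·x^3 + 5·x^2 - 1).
x^{5} - \frac{3 x^{4}}{4} + \frac{5 x^{3}}{3} - x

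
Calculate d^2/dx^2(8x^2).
16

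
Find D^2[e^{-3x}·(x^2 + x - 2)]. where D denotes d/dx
\left(9 x^{2} - 3 x - 22\right) e^{- 3 x}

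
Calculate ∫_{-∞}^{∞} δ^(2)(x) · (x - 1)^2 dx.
2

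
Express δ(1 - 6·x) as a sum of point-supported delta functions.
\frac{\delta(x - 1/6)}{6}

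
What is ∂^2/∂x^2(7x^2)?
14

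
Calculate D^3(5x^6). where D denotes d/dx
600 x^{3}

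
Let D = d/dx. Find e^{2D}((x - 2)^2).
x^{2}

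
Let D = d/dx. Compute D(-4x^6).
- 24 x^{5}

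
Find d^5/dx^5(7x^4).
0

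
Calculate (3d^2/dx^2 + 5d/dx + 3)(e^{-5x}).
53 e^{- 5 x}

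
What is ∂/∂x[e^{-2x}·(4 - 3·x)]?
\left(6 x - 11\right) e^{- 2 x}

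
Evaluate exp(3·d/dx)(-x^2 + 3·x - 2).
- x^{2} - 3 x - 2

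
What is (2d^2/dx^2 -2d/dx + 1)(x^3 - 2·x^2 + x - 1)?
x^{3} - 8 x^{2} + 21 x - 11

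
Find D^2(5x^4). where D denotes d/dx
60 x^{2}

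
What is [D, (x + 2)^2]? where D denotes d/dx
2 x + 4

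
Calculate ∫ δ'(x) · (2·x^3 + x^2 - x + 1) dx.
1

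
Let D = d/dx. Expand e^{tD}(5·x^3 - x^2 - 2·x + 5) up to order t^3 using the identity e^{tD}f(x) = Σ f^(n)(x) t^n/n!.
5 t^{3} + t^{2} \left(15 x - 1\right) - t \left(- 15 x^{2} + 2 x + 2\right) + 5 x^{3} - x^{2} - 2 x + 5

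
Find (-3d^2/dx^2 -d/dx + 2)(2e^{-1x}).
0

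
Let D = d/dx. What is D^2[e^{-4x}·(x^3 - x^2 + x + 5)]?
2 \left(8 x^{3} - 20 x^{2} + 19 x + 35\right) e^{- 4 x}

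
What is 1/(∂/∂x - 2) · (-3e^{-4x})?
\frac{e^{- 4 x}}{2}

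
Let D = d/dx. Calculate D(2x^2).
4 x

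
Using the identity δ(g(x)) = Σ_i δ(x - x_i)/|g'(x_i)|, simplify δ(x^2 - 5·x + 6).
\frac{\delta(x - 2) + \delta(x - 3)}{1}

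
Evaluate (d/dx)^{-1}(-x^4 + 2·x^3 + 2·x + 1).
- \frac{x^{5}}{5} + \frac{x^{4}}{2} + x^{2} + x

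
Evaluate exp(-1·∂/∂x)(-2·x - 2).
- 2 x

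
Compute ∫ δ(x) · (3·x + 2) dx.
2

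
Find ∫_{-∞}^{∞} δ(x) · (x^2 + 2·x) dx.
0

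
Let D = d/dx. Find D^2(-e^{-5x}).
- 25 e^{- 5 x}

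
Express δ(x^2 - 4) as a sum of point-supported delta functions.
\frac{\delta(x + 2) + \delta(x - 2)}{4}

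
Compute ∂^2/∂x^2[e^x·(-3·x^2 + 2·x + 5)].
\left(- 3 x^{2} - 10 x + 3\right) e^{x}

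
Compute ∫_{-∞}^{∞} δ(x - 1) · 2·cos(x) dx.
2 \cos{\left(1 \right)}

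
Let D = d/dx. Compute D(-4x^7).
- 28 x^{6}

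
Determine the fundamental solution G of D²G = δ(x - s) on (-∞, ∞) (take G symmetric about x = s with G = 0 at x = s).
\frac{|x - s|}{2}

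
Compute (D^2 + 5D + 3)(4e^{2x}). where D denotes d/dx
68 e^{2 x}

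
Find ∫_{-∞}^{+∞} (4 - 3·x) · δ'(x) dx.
3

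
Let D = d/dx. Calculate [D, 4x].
4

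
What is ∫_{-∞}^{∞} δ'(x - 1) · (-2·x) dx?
2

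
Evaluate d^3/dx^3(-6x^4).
- 144 x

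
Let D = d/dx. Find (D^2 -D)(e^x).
0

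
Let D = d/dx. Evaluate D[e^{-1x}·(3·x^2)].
3 x \left(2 - x\right) e^{- x}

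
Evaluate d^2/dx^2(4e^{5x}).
100 e^{5 x}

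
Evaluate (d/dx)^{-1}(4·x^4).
\frac{4 x^{5}}{5}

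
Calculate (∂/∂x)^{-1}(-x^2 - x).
- \frac{x^{3}}{3} - \frac{x^{2}}{2}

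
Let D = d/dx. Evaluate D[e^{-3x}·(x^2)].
x \left(2 - 3 x\right) e^{- 3 x}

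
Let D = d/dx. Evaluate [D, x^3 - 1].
3 x^{2}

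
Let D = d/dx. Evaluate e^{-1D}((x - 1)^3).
x^{3} - 6 x^{2} + 12 x - 8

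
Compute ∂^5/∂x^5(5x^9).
75600 x^{4}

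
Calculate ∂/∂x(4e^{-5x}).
- 20 e^{- 5 x}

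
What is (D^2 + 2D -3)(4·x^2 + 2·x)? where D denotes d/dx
- 12 x^{2} + 10 x + 12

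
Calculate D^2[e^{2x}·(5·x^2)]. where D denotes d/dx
\left(20 x^{2} + 40 x + 10\right) e^{2 x}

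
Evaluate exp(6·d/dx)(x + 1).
x + 7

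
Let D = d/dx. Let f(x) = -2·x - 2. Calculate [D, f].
-2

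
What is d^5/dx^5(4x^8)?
26880 x^{3}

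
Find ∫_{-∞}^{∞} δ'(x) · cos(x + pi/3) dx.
\frac{\sqrt{3}}{2}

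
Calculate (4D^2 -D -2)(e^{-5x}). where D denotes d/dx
103 e^{- 5 x}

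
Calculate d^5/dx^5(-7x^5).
-840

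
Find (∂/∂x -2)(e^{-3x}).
- 5 e^{- 3 x}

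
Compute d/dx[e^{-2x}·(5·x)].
5 \left(1 - 2 x\right) e^{- 2 x}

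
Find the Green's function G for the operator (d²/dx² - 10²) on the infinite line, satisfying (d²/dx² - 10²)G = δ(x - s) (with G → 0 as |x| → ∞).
-\frac{e^{-10|x-s|}}{20}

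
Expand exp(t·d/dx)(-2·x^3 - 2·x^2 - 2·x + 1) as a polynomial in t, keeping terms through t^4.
- 2 t^{3} - t^{2} \left(6 x + 2\right) - 2 t \left(3 x^{2} + 2 x + 1\right) - 2 x^{3} - 2 x^{2} - 2 x + 1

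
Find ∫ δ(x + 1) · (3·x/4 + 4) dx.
\frac{13}{4}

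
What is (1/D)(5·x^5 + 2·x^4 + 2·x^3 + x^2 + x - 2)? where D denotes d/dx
\frac{5 x^{6}}{6} + \frac{2 x^{5}}{5} + \frac{x^{4}}{2} + \frac{x^{3}}{3} + \frac{x^{2}}{2} - 2 x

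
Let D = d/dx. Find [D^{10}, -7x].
-70D^{9}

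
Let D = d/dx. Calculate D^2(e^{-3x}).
9 e^{- 3 x}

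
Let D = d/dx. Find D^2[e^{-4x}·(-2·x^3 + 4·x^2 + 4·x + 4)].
4 \left(- 8 x^{3} + 28 x^{2} - 3 x + 10\right) e^{- 4 x}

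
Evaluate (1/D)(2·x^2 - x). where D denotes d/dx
\frac{2 x^{3}}{3} - \frac{x^{2}}{2}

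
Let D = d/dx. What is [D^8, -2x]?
-16D^{7}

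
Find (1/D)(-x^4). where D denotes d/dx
- \frac{x^{5}}{5}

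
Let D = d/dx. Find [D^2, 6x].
12D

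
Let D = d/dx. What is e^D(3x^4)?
3 x^{4} + 12 x^{3} + 18 x^{2} + 12 x + 3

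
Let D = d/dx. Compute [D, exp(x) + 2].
e^{x}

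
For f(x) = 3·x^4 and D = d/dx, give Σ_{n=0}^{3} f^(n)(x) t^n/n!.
3 x \left(4 t^{3} + 6 t^{2} x + 4 t x^{2} + x^{3}\right)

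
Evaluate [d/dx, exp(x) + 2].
e^{x}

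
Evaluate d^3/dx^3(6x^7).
1260 x^{4}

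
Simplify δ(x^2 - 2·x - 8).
\frac{\delta(x - 4) + \delta(x + 2)}{6}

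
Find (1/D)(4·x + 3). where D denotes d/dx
2 x^{2} + 3 x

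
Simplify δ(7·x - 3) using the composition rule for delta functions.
\frac{\delta(x - 3/7)}{7}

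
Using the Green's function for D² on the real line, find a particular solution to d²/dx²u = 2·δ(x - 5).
|x - 5|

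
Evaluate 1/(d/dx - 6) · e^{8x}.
\frac{e^{8 x}}{2}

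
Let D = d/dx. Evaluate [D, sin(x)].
\cos{\left(x \right)}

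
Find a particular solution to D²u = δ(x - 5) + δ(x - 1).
\frac{|x - 5|}{2} + \frac{|x - 1|}{2}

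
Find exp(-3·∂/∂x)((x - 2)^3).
x^{3} - 15 x^{2} + 75 x - 125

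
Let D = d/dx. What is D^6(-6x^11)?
- 1995840 x^{5}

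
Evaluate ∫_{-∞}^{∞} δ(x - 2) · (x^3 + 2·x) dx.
12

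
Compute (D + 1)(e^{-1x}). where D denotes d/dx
0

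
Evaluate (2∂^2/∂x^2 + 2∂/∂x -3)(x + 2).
- 3 x - 4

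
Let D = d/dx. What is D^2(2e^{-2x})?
8 e^{- 2 x}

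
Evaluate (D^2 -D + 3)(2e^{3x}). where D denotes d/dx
18 e^{3 x}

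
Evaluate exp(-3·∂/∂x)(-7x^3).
- 7 x^{3} + 63 x^{2} - 189 x + 189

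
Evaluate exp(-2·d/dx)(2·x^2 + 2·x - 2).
2 x^{2} - 6 x + 2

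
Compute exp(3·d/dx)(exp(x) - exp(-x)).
2 \sinh{\left(x + 3 \right)}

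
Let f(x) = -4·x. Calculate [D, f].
-4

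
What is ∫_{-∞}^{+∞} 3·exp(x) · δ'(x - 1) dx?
- 3 e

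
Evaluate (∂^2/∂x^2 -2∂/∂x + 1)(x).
x - 2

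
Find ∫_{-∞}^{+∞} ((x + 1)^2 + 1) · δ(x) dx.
2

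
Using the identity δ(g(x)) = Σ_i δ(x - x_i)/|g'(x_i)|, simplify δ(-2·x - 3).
\frac{\delta(x + 3/2)}{2}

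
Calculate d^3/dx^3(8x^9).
4032 x^{6}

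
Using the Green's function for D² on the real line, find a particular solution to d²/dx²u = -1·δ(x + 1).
-\frac{|x + 1|}{2}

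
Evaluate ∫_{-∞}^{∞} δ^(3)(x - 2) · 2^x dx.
- 4 \log{\left(2 \right)}^{3}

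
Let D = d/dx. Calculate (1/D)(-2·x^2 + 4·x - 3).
- \frac{2 x^{3}}{3} + 2 x^{2} - 3 x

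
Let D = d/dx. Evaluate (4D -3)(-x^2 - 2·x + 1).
3 x^{2} - 2 x - 11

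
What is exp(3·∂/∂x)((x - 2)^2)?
x^{2} + 2 x + 1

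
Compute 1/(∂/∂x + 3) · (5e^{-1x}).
\frac{5 e^{- x}}{2}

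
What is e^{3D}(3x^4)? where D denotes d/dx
3 x^{4} + 36 x^{3} + 162 x^{2} + 324 x + 243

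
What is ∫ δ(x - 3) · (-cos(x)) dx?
- \cos{\left(3 \right)}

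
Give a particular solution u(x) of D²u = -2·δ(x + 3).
-|x + 3|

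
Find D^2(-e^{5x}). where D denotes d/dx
- 25 e^{5 x}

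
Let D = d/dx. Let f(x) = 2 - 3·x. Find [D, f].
-3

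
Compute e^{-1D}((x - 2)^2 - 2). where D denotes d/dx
x^{2} - 6 x + 7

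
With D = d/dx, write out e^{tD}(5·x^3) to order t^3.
5 t^{3} + 15 t^{2} x + 15 t x^{2} + 5 x^{3}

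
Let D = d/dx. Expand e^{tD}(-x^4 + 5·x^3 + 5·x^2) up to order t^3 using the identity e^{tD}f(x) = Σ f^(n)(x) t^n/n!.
t^{3} \left(5 - 4 x\right) + t^{2} \left(- 6 x^{2} + 15 x + 5\right) + t x \left(- 4 x^{2} + 15 x + 10\right) - x^{4} + 5 x^{3} + 5 x^{2}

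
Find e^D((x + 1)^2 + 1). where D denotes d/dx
x^{2} + 4 x + 5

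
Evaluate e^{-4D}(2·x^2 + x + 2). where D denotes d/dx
2 x^{2} - 15 x + 30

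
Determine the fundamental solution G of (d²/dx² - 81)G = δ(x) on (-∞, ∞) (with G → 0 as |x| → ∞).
-\frac{e^{-9|x|}}{18}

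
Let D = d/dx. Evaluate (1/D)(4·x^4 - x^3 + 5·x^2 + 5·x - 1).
\frac{4 x^{5}}{5} - \frac{x^{4}}{4} + \frac{5 x^{3}}{3} + \frac{5 x^{2}}{2} - x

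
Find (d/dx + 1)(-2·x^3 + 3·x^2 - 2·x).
- 2 x^{3} - 3 x^{2} + 4 x - 2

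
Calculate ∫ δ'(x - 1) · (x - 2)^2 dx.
2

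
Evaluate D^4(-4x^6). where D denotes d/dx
- 1440 x^{2}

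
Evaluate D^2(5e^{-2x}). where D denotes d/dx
20 e^{- 2 x}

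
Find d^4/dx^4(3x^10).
15120 x^{6}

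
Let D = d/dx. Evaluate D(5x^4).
20 x^{3}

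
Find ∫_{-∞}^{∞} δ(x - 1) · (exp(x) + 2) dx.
2 + e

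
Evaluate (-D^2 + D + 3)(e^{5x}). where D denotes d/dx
- 17 e^{5 x}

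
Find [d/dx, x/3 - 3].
\frac{1}{3}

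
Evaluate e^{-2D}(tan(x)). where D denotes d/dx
\tan{\left(x - 2 \right)}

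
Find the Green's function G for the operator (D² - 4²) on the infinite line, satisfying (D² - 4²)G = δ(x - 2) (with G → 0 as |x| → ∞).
-\frac{e^{-4|x - 2|}}{8}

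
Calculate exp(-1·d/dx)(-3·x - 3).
- 3 x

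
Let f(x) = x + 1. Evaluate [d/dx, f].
1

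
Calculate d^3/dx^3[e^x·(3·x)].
3 \left(x + 3\right) e^{x}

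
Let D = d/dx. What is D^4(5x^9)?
15120 x^{5}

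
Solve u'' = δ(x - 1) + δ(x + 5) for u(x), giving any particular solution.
\frac{|x - 1|}{2} + \frac{|x + 5|}{2}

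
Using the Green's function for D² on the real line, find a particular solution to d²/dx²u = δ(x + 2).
\frac{|x + 2|}{2}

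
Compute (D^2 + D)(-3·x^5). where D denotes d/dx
15 x^{3} \left(- x - 4\right)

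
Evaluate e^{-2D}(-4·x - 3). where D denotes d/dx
5 - 4 x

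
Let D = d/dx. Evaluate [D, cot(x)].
- \frac{1}{\sin^{2}{\left(x \right)}}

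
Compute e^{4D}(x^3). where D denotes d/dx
x^{3} + 12 x^{2} + 48 x + 64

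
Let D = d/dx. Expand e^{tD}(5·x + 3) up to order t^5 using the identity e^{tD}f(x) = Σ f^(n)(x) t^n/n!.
5 t + 5 x + 3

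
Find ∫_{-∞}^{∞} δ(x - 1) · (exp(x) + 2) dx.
2 + e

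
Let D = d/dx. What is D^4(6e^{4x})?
1536 e^{4 x}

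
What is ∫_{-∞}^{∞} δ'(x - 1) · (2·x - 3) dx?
-2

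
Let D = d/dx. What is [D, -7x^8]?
- 56 x^{7}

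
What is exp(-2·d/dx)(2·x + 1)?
2 x - 3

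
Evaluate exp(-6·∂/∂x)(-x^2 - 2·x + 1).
- x^{2} + 10 x - 23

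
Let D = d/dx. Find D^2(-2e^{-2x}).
- 8 e^{- 2 x}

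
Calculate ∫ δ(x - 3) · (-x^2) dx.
-9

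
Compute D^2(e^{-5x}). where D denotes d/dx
25 e^{- 5 x}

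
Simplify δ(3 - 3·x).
\frac{\delta(x - 1)}{3}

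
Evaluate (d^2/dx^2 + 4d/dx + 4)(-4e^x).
- 36 e^{x}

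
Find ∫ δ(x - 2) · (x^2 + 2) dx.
6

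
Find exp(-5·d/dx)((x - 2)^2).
x^{2} - 14 x + 49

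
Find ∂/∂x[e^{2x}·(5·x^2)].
10 x \left(x + 1\right) e^{2 x}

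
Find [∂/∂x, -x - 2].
-1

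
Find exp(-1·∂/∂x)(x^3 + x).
x^{3} - 3 x^{2} + 4 x - 2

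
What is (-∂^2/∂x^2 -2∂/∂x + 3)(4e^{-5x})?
- 48 e^{- 5 x}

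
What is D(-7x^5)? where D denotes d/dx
- 35 x^{4}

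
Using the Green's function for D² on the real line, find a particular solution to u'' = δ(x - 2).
\frac{|x - 2|}{2}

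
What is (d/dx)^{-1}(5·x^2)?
\frac{5 x^{3}}{3}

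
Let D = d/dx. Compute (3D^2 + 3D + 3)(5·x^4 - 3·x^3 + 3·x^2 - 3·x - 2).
15 x^{4} + 51 x^{3} + 162 x^{2} - 45 x + 3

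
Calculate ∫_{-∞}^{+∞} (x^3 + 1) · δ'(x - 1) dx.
-3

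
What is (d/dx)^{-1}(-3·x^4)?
- \frac{3 x^{5}}{5}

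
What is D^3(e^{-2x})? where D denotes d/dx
- 8 e^{- 2 x}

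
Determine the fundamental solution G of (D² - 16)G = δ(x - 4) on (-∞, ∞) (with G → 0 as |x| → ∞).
-\frac{e^{-4|x - 4|}}{8}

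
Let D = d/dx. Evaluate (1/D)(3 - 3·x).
- \frac{3 x^{2}}{2} + 3 x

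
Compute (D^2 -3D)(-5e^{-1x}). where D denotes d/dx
- 20 e^{- x}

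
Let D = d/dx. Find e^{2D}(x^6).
x^{6} + 12 x^{5} + 60 x^{4} + 160 x^{3} + 240 x^{2} + 192 x + 64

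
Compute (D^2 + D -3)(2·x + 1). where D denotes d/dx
- 6 x - 1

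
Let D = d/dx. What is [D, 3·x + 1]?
3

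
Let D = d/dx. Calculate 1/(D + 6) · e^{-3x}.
\frac{e^{- 3 x}}{3}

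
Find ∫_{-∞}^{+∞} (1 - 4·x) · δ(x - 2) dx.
-7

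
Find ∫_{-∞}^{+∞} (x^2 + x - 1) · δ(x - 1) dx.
1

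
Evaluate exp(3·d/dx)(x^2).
x^{2} + 6 x + 9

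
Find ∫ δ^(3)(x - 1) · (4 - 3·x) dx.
0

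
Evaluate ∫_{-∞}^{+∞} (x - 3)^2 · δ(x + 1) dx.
16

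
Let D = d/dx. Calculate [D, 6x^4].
24 x^{3}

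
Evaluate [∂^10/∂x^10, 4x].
40\frac{d^{9}}{dx^{9}}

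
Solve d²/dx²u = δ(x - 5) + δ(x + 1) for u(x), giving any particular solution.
\frac{|x - 5|}{2} + \frac{|x + 1|}{2}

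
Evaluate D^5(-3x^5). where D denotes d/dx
-360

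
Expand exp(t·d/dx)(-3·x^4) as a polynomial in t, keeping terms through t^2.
3 x^{2} \left(- 6 t^{2} - 4 t x - x^{2}\right)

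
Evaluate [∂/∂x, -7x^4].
- 28 x^{3}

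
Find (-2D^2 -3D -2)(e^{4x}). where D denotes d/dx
- 46 e^{4 x}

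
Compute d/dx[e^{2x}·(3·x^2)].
6 x \left(x + 1\right) e^{2 x}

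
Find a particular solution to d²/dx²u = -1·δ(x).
-\frac{|x|}{2}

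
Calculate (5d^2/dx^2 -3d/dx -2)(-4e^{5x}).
- 432 e^{5 x}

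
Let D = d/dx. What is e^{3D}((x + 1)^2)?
x^{2} + 8 x + 16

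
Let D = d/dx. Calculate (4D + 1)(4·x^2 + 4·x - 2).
4 x^{2} + 36 x + 14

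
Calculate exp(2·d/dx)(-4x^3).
- 4 x^{3} - 24 x^{2} - 48 x - 32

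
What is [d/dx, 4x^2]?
8 x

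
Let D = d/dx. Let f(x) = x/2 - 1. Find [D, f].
\frac{1}{2}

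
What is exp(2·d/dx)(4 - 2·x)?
- 2 x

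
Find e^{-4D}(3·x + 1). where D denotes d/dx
3 x - 11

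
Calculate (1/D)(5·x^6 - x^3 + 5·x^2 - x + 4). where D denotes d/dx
\frac{5 x^{7}}{7} - \frac{x^{4}}{4} + \frac{5 x^{3}}{3} - \frac{x^{2}}{2} + 4 x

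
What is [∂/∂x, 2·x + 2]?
2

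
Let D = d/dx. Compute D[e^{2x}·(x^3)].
x^{2} \left(2 x + 3\right) e^{2 x}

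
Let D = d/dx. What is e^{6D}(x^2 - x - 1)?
x^{2} + 11 x + 29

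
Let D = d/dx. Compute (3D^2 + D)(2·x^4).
8 x^{2} \left(x + 9\right)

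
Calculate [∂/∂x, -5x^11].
- 55 x^{10}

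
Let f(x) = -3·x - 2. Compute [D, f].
-3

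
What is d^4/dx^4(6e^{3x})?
486 e^{3 x}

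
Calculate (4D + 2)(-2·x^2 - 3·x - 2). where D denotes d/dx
- 4 x^{2} - 22 x - 16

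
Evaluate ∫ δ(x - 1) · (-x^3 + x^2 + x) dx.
1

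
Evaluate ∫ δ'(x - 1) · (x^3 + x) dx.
-4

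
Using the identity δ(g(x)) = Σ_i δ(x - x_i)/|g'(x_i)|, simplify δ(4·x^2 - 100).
\frac{\delta(x - 5) + \delta(x + 5)}{40}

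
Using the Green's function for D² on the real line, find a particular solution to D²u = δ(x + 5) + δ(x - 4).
\frac{|x + 5|}{2} + \frac{|x - 4|}{2}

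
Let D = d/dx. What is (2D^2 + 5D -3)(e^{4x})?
49 e^{4 x}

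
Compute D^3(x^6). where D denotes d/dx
120 x^{3}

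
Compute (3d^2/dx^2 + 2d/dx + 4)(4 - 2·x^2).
- 8 x^{2} - 8 x + 4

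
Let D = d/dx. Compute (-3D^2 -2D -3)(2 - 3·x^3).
9 x^{3} + 18 x^{2} + 54 x - 6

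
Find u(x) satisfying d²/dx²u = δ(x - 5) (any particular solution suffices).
\frac{|x - 5|}{2}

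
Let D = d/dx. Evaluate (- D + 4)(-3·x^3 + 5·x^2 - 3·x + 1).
- 12 x^{3} + 29 x^{2} - 22 x + 7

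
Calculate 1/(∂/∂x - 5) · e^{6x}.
e^{6 x}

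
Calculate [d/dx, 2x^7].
14 x^{6}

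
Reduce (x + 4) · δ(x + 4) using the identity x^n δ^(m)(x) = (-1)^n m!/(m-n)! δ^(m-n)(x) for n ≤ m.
0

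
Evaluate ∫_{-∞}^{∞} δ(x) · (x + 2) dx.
2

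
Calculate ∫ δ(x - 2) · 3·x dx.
6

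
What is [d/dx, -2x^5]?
- 10 x^{4}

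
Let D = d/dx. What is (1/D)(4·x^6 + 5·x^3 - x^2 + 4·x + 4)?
\frac{4 x^{7}}{7} + \frac{5 x^{4}}{4} - \frac{x^{3}}{3} + 2 x^{2} + 4 x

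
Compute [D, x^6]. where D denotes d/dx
6 x^{5}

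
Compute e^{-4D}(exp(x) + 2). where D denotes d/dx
e^{x - 4} + 2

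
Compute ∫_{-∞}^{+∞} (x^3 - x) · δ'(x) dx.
1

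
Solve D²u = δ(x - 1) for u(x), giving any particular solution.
\frac{|x - 1|}{2}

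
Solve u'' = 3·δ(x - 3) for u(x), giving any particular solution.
\frac{3|x - 3|}{2}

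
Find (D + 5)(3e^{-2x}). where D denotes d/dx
9 e^{- 2 x}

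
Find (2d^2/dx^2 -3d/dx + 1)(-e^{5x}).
- 36 e^{5 x}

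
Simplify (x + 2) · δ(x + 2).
0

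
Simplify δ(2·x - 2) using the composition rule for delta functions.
\frac{\delta(x - 1)}{2}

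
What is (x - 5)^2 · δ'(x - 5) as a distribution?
0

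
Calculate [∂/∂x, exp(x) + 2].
e^{x}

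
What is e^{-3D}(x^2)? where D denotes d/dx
x^{2} - 6 x + 9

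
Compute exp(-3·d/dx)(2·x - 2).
2 x - 8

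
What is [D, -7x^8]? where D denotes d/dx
- 56 x^{7}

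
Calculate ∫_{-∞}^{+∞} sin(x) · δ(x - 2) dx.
\sin{\left(2 \right)}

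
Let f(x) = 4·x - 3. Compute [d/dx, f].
4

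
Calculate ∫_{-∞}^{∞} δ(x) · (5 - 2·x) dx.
5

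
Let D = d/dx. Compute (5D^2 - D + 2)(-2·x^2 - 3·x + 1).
- 4 x^{2} - 2 x - 15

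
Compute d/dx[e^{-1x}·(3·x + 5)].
\left(- 3 x - 2\right) e^{- x}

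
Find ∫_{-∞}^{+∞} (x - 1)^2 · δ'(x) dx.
2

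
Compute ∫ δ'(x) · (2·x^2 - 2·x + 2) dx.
2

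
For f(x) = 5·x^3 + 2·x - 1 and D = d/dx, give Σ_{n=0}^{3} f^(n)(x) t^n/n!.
5 t^{3} + 15 t^{2} x + t \left(15 x^{2} + 2\right) + 5 x^{3} + 2 x - 1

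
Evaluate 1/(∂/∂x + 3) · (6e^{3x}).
e^{3 x}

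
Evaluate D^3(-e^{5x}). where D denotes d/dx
- 125 e^{5 x}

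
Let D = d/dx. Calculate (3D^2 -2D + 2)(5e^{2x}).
50 e^{2 x}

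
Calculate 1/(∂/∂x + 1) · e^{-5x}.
- \frac{e^{- 5 x}}{4}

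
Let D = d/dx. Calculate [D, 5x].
5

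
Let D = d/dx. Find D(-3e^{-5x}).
15 e^{- 5 x}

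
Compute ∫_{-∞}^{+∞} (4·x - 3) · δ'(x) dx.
-4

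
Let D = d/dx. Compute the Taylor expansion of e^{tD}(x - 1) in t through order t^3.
t + x - 1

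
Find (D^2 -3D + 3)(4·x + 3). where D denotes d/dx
12 x - 3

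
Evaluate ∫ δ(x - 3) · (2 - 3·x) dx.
-7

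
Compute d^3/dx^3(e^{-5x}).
- 125 e^{- 5 x}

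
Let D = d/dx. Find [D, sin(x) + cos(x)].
- \sin{\left(x \right)} + \cos{\left(x \right)}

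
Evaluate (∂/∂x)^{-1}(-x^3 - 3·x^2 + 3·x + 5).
- \frac{x^{4}}{4} - x^{3} + \frac{3 x^{2}}{2} + 5 x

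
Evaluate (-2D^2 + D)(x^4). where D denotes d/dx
4 x^{2} \left(x - 6\right)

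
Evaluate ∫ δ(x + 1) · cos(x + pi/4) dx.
\sin{\left(\frac{\pi}{4} + 1 \right)}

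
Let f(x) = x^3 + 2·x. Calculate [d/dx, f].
3 x^{2} + 2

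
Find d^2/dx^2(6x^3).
36 x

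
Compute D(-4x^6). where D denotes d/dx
- 24 x^{5}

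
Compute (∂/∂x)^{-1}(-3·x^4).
- \frac{3 x^{5}}{5}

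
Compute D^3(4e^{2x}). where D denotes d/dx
32 e^{2 x}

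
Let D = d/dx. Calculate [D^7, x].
7D^{6}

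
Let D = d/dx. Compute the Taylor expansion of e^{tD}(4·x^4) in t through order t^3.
4 x \left(4 t^{3} + 6 t^{2} x + 4 t x^{2} + x^{3}\right)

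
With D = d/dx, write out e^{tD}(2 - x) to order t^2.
- t - x + 2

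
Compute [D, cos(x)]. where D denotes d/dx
- \sin{\left(x \right)}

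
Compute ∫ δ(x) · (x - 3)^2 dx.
9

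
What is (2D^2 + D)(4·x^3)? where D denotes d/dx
12 x \left(x + 4\right)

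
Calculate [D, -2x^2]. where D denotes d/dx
- 4 x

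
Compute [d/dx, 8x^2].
16 x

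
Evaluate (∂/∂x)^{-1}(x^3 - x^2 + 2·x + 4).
\frac{x^{4}}{4} - \frac{x^{3}}{3} + x^{2} + 4 x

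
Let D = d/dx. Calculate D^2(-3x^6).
- 90 x^{4}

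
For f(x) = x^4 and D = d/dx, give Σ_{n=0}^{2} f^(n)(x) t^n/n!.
x^{2} \left(6 t^{2} + 4 t x + x^{2}\right)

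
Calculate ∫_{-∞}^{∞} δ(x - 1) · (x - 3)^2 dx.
4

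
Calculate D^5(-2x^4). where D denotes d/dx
0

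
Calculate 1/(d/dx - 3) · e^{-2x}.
- \frac{e^{- 2 x}}{5}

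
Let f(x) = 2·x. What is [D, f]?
2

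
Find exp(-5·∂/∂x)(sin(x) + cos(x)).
\sqrt{2} \cos{\left(- x + \frac{\pi}{4} + 5 \right)}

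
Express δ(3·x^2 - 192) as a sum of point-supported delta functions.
\frac{\delta(x - 8) + \delta(x + 8)}{48}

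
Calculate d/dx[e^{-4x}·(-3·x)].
3 \left(4 x - 1\right) e^{- 4 x}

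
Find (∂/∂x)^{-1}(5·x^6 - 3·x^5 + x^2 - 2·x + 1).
\frac{5 x^{7}}{7} - \frac{x^{6}}{2} + \frac{x^{3}}{3} - x^{2} + x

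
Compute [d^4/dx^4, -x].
-4\frac{d^{3}}{dx^{3}}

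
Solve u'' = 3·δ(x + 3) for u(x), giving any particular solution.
\frac{3|x + 3|}{2}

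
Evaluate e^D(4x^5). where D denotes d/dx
4 x^{5} + 20 x^{4} + 40 x^{3} + 40 x^{2} + 20 x + 4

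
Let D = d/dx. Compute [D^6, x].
6D^{5}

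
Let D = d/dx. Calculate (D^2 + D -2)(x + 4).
- 2 x - 7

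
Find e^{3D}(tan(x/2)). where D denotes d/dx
\tan{\left(\frac{x}{2} + \frac{3}{2} \right)}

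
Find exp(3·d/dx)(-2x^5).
- 2 x^{5} - 30 x^{4} - 180 x^{3} - 540 x^{2} - 810 x - 486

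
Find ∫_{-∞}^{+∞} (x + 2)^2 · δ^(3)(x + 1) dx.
0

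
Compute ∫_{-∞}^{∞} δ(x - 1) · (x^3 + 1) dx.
2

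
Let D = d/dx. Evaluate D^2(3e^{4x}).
48 e^{4 x}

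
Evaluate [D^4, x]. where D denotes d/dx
4D^{3}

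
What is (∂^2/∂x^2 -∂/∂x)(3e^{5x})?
60 e^{5 x}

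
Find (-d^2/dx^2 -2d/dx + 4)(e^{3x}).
- 11 e^{3 x}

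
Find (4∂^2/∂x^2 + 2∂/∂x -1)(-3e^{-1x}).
- 3 e^{- x}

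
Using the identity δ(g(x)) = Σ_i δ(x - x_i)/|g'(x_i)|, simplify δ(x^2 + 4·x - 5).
\frac{\delta(x - 1) + \delta(x + 5)}{6}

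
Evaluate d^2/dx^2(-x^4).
- 12 x^{2}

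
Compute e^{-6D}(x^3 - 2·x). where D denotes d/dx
x^{3} - 18 x^{2} + 106 x - 204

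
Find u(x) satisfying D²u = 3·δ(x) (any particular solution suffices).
\frac{3|x|}{2}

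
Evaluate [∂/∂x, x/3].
\frac{1}{3}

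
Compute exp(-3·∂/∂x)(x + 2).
x - 1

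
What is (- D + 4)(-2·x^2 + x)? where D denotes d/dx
- 8 x^{2} + 8 x - 1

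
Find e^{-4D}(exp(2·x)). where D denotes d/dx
e^{2 x - 8}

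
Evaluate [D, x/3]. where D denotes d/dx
\frac{1}{3}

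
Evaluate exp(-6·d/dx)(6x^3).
6 x^{3} - 108 x^{2} + 648 x - 1296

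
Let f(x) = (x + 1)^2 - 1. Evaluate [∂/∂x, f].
2 x + 2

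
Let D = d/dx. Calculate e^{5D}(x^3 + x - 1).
x^{3} + 15 x^{2} + 76 x + 129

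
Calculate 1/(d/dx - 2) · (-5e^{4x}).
- \frac{5 e^{4 x}}{2}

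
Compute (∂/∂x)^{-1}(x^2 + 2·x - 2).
\frac{x^{3}}{3} + x^{2} - 2 x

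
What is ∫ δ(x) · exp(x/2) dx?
1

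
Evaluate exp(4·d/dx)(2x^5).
2 x^{5} + 40 x^{4} + 320 x^{3} + 1280 x^{2} + 2560 x + 2048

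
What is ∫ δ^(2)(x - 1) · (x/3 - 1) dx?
0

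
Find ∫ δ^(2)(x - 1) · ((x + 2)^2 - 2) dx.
2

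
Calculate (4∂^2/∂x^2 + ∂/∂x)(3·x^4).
12 x^{2} \left(x + 12\right)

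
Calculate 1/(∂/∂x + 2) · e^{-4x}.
- \frac{e^{- 4 x}}{2}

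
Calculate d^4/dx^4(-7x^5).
- 840 x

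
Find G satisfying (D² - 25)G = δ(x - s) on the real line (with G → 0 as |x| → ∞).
-\frac{e^{-5|x-s|}}{10}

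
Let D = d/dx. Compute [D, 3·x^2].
6 x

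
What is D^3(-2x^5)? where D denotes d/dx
- 120 x^{2}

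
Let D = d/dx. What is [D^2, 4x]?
8D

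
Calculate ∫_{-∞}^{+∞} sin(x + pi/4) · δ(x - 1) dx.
\sin{\left(\frac{\pi}{4} + 1 \right)}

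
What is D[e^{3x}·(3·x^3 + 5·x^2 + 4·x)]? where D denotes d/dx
\left(9 x^{3} + 24 x^{2} + 22 x + 4\right) e^{3 x}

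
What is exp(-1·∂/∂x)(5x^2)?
5 x^{2} - 10 x + 5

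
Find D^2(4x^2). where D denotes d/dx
8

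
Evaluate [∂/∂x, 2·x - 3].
2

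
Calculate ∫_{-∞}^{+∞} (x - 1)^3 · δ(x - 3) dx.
8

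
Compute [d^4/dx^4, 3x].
12\frac{d^{3}}{dx^{3}}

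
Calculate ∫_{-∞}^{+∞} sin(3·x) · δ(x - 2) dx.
\sin{\left(6 \right)}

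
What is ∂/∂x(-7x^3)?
- 21 x^{2}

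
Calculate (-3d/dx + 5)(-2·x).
6 - 10 x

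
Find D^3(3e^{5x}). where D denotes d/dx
375 e^{5 x}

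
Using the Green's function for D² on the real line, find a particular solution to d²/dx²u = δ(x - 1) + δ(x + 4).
\frac{|x - 1|}{2} + \frac{|x + 4|}{2}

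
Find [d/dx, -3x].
-3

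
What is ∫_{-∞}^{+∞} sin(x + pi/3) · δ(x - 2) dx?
\sin{\left(\frac{\pi}{3} + 2 \right)}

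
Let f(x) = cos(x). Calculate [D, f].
- \sin{\left(x \right)}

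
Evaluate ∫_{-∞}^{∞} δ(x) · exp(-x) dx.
1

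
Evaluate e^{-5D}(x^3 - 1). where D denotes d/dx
x^{3} - 15 x^{2} + 75 x - 126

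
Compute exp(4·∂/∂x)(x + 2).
x + 6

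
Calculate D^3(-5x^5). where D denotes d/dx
- 300 x^{2}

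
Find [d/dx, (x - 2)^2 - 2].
2 x - 4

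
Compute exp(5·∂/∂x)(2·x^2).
2 x^{2} + 20 x + 50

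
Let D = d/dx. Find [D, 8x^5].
40 x^{4}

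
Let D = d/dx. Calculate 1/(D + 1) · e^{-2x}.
- e^{- 2 x}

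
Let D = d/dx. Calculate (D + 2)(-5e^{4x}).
- 30 e^{4 x}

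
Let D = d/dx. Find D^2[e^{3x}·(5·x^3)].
15 x \left(3 x^{2} + 6 x + 2\right) e^{3 x}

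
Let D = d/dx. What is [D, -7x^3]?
- 21 x^{2}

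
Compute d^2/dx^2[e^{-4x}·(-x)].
8 \left(1 - 2 x\right) e^{- 4 x}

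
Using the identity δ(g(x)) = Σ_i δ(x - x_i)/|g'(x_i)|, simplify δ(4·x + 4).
\frac{\delta(x + 1)}{4}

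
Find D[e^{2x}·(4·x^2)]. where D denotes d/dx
8 x \left(x + 1\right) e^{2 x}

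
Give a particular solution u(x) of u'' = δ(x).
\frac{|x|}{2}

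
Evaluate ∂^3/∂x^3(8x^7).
1680 x^{4}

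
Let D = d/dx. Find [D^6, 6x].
36D^{5}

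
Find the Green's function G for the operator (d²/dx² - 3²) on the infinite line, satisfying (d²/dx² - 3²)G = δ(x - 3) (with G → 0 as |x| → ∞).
-\frac{e^{-3|x - 3|}}{6}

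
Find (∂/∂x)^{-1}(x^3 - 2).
\frac{x^{4}}{4} - 2 x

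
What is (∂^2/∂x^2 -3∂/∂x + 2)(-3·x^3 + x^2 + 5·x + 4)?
- 6 x^{3} + 29 x^{2} - 14 x - 5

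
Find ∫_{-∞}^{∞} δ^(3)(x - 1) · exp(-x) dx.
e^{-1}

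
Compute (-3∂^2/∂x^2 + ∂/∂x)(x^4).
4 x^{2} \left(x - 9\right)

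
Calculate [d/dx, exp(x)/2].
\frac{e^{x}}{2}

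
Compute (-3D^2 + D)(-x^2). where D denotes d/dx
6 - 2 x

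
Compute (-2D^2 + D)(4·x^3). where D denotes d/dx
12 x \left(x - 4\right)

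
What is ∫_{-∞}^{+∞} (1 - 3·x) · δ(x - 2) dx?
-5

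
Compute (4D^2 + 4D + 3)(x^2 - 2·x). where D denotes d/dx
x \left(3 x + 2\right)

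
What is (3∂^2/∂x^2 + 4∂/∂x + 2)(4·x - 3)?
8 x + 10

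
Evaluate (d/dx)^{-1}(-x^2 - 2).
- \frac{x^{3}}{3} - 2 x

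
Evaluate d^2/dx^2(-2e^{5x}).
- 50 e^{5 x}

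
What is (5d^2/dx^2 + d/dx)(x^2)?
2 x + 10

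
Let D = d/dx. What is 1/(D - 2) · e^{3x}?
e^{3 x}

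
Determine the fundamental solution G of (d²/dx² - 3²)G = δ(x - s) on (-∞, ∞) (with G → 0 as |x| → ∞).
-\frac{e^{-3|x-s|}}{6}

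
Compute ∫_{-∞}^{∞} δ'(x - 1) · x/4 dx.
- \frac{1}{4}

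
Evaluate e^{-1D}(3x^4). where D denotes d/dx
3 x^{4} - 12 x^{3} + 18 x^{2} - 12 x + 3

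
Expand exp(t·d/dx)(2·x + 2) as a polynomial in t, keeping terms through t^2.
2 t + 2 x + 2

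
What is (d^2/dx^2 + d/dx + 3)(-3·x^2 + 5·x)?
- 9 x^{2} + 9 x - 1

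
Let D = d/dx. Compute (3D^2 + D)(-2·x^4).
8 x^{2} \left(- x - 9\right)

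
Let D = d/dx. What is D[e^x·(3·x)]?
3 \left(x + 1\right) e^{x}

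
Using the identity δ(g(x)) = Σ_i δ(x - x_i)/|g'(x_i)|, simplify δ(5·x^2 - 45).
\frac{\delta(x - 3) + \delta(x + 3)}{30}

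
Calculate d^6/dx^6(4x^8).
80640 x^{2}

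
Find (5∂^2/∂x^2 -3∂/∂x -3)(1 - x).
3 x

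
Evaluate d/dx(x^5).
5 x^{4}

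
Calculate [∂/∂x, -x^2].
- 2 x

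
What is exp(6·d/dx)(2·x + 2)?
2 x + 14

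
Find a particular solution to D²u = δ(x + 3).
\frac{|x + 3|}{2}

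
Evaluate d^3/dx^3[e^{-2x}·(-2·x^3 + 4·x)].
4 \left(4 x^{3} - 18 x^{2} + 10 x + 9\right) e^{- 2 x}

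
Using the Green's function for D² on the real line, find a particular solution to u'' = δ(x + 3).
\frac{|x + 3|}{2}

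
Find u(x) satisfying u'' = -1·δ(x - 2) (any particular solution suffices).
-\frac{|x - 2|}{2}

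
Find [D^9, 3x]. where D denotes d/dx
27D^{8}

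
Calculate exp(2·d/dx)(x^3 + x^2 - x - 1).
x^{3} + 7 x^{2} + 15 x + 9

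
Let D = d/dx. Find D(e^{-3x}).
- 3 e^{- 3 x}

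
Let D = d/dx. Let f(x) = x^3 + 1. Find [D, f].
3 x^{2}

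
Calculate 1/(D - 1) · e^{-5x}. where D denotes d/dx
- \frac{e^{- 5 x}}{6}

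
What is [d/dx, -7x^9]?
- 63 x^{8}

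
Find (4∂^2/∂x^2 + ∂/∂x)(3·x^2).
6 x + 24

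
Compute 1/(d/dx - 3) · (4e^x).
- 2 e^{x}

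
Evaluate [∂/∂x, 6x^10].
60 x^{9}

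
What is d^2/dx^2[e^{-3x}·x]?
3 \left(3 x - 2\right) e^{- 3 x}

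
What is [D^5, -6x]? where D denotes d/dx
-30D^{4}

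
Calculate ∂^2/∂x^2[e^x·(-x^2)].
\left(- x^{2} - 4 x - 2\right) e^{x}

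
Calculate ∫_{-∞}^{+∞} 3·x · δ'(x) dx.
-3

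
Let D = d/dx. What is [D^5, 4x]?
20D^{4}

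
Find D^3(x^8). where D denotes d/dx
336 x^{5}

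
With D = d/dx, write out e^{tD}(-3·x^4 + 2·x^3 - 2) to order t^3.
- t^{3} \left(12 x - 2\right) - 6 t^{2} x \left(3 x - 1\right) - 6 t x^{2} \left(2 x - 1\right) - 3 x^{4} + 2 x^{3} - 2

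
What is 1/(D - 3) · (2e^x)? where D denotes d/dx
- e^{x}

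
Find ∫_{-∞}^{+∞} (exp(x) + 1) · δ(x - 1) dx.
1 + e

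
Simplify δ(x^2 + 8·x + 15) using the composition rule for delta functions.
\frac{\delta(x + 3) + \delta(x + 5)}{2}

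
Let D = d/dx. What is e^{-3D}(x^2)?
x^{2} - 6 x + 9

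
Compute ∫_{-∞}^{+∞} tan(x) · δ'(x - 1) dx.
- \tan^{2}{\left(1 \right)} - 1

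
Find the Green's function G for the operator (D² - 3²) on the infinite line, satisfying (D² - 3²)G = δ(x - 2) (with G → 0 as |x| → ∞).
-\frac{e^{-3|x - 2|}}{6}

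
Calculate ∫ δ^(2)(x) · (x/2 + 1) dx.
0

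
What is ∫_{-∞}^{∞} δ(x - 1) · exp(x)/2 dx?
\frac{e}{2}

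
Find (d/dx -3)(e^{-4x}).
- 7 e^{- 4 x}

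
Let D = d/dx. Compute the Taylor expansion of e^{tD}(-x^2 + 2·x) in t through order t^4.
- t^{2} - 2 t \left(x - 1\right) - x^{2} + 2 x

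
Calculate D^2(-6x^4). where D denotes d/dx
- 72 x^{2}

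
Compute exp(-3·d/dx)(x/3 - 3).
\frac{x}{3} - 4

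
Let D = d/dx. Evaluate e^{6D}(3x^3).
3 x^{3} + 54 x^{2} + 324 x + 648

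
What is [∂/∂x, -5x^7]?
- 35 x^{6}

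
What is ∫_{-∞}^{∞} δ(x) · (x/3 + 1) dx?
1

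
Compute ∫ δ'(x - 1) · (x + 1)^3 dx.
-12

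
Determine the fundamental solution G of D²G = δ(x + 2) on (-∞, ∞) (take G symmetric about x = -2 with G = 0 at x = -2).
\frac{|x + 2|}{2}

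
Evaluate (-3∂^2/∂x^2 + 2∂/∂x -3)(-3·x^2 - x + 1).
9 x^{2} - 9 x + 13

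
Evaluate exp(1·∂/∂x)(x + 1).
x + 2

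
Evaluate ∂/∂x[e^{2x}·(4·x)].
\left(8 x + 4\right) e^{2 x}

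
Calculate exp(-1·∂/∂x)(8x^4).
8 x^{4} - 32 x^{3} + 48 x^{2} - 32 x + 8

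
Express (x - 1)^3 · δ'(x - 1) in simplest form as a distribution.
0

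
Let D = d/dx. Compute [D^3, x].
3D^{2}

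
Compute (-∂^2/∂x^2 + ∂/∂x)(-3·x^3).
9 x \left(2 - x\right)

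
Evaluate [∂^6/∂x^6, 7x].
42\frac{d^{5}}{dx^{5}}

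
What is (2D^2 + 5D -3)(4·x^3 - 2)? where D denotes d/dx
- 12 x^{3} + 60 x^{2} + 48 x + 6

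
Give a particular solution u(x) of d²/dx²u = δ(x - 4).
\frac{|x - 4|}{2}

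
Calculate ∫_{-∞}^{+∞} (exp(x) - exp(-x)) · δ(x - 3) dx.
2 \sinh{\left(3 \right)}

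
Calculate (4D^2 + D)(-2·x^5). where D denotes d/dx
10 x^{3} \left(- x - 16\right)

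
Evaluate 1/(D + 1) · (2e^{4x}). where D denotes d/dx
\frac{2 e^{4 x}}{5}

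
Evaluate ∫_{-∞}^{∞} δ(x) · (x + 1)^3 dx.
1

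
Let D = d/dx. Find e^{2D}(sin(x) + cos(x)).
\sqrt{2} \sin{\left(x + \frac{\pi}{4} + 2 \right)}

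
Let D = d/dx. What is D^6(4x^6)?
2880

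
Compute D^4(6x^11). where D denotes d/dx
47520 x^{7}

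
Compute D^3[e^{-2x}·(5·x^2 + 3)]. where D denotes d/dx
4 \left(- 10 x^{2} + 30 x - 21\right) e^{- 2 x}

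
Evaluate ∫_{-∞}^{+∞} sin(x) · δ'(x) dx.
-1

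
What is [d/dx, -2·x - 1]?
-2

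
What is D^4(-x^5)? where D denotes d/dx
- 120 x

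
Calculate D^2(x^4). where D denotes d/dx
12 x^{2}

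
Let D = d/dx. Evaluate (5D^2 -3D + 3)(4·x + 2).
12 x - 6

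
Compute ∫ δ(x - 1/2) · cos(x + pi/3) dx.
\cos{\left(\frac{1}{2} + \frac{\pi}{3} \right)}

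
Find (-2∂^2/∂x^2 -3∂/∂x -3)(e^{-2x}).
- 5 e^{- 2 x}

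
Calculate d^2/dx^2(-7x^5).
- 140 x^{3}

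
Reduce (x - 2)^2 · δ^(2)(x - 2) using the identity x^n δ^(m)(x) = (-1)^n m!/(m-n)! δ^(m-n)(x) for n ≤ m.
2\delta(x - 2)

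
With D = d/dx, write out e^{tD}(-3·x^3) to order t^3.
- 3 t^{3} - 9 t^{2} x - 9 t x^{2} - 3 x^{3}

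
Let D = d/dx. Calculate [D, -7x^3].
- 21 x^{2}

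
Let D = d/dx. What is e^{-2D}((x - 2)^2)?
x^{2} - 8 x + 16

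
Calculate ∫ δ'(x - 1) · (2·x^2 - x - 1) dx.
-3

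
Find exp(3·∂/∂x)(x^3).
x^{3} + 9 x^{2} + 27 x + 27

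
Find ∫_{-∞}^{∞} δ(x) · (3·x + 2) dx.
2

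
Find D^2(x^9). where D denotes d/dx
72 x^{7}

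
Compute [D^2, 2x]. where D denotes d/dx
4D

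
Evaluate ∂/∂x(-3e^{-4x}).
12 e^{- 4 x}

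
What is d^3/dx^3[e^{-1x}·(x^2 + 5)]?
\left(- x^{2} + 6 x - 11\right) e^{- x}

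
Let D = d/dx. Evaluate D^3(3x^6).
360 x^{3}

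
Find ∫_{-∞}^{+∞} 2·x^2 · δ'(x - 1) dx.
-4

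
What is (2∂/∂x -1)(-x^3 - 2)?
x^{3} - 6 x^{2} + 2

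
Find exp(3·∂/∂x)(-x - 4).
- x - 7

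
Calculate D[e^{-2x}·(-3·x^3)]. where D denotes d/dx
x^{2} \left(6 x - 9\right) e^{- 2 x}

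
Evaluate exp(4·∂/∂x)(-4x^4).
- 4 x^{4} - 64 x^{3} - 384 x^{2} - 1024 x - 1024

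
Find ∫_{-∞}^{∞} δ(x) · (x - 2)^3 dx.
-8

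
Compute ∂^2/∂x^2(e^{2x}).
4 e^{2 x}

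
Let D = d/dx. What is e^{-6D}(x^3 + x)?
x^{3} - 18 x^{2} + 109 x - 222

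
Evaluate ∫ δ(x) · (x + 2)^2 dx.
4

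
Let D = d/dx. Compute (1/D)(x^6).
\frac{x^{7}}{7}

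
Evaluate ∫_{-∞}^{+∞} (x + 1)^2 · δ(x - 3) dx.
16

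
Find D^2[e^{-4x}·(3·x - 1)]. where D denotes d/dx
8 \left(6 x - 5\right) e^{- 4 x}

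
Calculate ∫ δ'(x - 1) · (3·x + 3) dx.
-3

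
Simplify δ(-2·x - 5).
\frac{\delta(x + 5/2)}{2}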